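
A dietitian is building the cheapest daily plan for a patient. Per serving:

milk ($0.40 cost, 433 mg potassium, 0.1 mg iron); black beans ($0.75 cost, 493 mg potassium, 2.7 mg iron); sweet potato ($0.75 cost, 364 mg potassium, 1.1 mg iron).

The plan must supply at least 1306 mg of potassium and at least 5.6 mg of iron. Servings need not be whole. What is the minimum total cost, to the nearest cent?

This is a tiny linear program; its minimum lies at a vertex of the feasible set. List the vertices and price them.
milk only: max(1306/433, 5.6/0.1) = 56 servings → $22.40.
black beans only: max(1306/493, 5.6/2.7) = 2.649 servings → $1.99.
sweet potato only: max(1306/364, 5.6/1.1) = 5.091 servings → $3.82.
milk + black beans with both tight: 0.6835 servings and 2.049 servings → $1.81.
milk + sweet potato: intersection lies outside the first quadrant.
black beans + sweet potato with both tight: 1.366 servings and 1.738 servings → $2.33.
So the least-cost plan costs $1.81.

$1.81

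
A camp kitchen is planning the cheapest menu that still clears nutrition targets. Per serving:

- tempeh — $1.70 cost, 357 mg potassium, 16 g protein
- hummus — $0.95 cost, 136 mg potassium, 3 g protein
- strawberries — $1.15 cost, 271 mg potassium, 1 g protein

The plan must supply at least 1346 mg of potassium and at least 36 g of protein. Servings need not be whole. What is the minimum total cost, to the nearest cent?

$6.10

tempeh only: max(1346/357, 36/16) = 3.77 servings → $6.41.
hummus only: max(1346/136, 36/3) = 12 servings → $11.40.
strawberries only: max(1346/271, 36/1) = 36 servings → $41.40.
tempeh + hummus with both tight: 0.7765 servings and 7.859 servings → $8.79.
tempeh + strawberries with both tight: 2.114 servings and 2.182 servings → $6.10.
hummus + strawberries: the both-tight solution has a negative serving — not a feasible corner.
Cheapest feasible corner: $6.10.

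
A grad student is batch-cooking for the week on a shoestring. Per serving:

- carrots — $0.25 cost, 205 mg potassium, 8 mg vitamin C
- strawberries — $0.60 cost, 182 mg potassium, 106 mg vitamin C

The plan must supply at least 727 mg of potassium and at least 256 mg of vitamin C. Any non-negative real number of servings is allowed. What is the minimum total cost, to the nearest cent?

$1.76

carrots only: max(727/205, 256/8) = 32 servings → $8.00.
strawberries only: max(727/182, 256/106) = 3.995 servings → $2.40.
carrots + strawberries with both tight: 1.503 servings and 2.302 servings → $1.76.
The minimum over all feasible corners is $1.76.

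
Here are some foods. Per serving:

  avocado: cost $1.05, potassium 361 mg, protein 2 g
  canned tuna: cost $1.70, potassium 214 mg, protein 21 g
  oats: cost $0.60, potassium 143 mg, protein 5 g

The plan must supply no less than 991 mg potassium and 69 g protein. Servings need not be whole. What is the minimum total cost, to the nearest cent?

$6.20

A basic optimal solution has at most two foods positive. Try each food alone and each pair with both targets met exactly.
avocado only: max(991/361, 69/2) = 34.5 servings → $36.23.
canned tuna only: max(991/214, 69/21) = 4.631 servings → $7.87.
oats only: max(991/143, 69/5) = 13.8 servings → $8.28.
avocado + canned tuna with both tight: 0.8451 servings and 3.205 servings → $6.34.
avocado + oats: intersection lies outside the first quadrant.
canned tuna + oats with both tight: 2.541 servings and 3.127 servings → $6.20.
So the least-cost plan costs $6.20.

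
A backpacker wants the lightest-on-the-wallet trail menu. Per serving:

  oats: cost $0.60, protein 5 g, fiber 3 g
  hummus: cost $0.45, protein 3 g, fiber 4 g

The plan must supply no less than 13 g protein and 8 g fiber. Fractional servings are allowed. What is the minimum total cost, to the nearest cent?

oats only: max(13/5, 8/3) = 2.667 servings → $1.60.
hummus only: max(13/3, 8/4) = 4.333 servings → $1.95.
oats + hummus with both tight: 2.545 servings and 0.09091 servings → $1.57.
The minimum over all feasible corners is $1.57.

$1.57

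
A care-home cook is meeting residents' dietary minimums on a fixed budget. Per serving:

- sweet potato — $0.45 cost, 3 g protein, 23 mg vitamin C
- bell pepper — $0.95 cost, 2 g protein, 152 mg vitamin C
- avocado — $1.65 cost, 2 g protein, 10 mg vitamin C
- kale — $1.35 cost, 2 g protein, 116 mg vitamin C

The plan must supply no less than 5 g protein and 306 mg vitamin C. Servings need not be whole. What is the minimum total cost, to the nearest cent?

Check every corner: each single food scaled to meet both minima, and each pair solved so both constraints bind.
sweet potato only: max(5/3, 306/23) = 13.3 servings → $5.99.
bell pepper only: max(5/2, 306/152) = 2.5 servings → $2.38.
avocado only: max(5/2, 306/10) = 30.6 servings → $50.49.
kale only: max(5/2, 306/116) = 2.638 servings → $3.56.
sweet potato + bell pepper with both tight: 0.361 servings and 1.959 servings → $2.02.
sweet potato + avocado with both targets exact would need a negative amount; discard.
sweet potato + kale: intersection lies outside the first quadrant.
bell pepper + avocado with both tight: 1.979 servings and 0.5211 servings → $2.74.
bell pepper + kale with both tight: 0.4444 servings and 2.056 servings → $3.20.
avocado + kale: the both-tight solution has a negative serving — not a feasible corner.
Cheapest feasible corner: $2.02.

$2.02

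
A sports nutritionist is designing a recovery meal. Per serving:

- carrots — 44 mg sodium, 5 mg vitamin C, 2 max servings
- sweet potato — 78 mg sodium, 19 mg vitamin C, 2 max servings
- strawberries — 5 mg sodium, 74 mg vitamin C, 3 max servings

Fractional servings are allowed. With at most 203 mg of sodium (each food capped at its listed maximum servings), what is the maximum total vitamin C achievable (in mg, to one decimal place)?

Vitamin C per mg sodium: strawberries 14.8, sweet potato 0.2436, carrots 0.1136.
Take 3 servings of strawberries: uses 15 mg sodium, +222.0 mg vitamin C (running total 222.0 mg).
Take 2 servings of sweet potato: uses 156 mg sodium, +38.0 mg vitamin C (running total 260.0 mg).
Take 0.7273 servings of carrots: uses 32 mg sodium, +3.6 mg vitamin C (running total 263.6 mg).
Greedy by best ratio exhausts the sodium allowance optimally: 263.6 mg.

263.6 mg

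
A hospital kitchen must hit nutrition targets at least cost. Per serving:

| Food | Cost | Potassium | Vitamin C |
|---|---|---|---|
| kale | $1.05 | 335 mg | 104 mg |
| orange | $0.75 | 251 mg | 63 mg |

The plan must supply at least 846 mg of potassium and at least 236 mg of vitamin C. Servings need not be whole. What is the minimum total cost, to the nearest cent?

$2.59

For a min-cost LP with two ≥-constraints, a basic feasible solution has at most two positive variables.
kale only: max(846/335, 236/104) = 2.525 servings → $2.65.
orange only: max(846/251, 236/63) = 3.746 servings → $2.81.
kale + orange with both tight: 1.188 servings and 1.785 servings → $2.59.
The minimum over all feasible corners is $2.59.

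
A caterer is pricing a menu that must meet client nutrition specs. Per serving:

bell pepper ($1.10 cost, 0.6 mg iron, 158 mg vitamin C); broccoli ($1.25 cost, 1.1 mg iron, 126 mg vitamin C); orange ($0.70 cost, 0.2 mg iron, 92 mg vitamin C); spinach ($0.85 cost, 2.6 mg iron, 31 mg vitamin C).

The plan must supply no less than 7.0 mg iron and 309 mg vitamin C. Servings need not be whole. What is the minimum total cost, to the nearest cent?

$3.64

A basic optimal solution has at most two foods positive. Try each food alone and each pair with both targets met exactly.
bell pepper only: max(7.0/0.6, 309/158) = 11.67 servings → $12.83.
broccoli only: max(7.0/1.1, 309/126) = 6.364 servings → $7.95.
orange only: max(7.0/0.2, 309/92) = 35 servings → $24.50.
spinach only: max(7.0/2.6, 309/31) = 9.968 servings → $8.47.
bell pepper + broccoli with both targets exact would need a negative amount; discard.
bell pepper + orange: the both-tight solution has a negative serving — not a feasible corner.
bell pepper + spinach with both tight: 1.495 servings and 2.347 servings → $3.64.
broccoli + orange with both targets exact would need a negative amount; discard.
broccoli + spinach with both tight: 1.998 servings and 1.847 servings → $4.07.
orange + spinach with both tight: 2.517 servings and 2.499 servings → $3.89.
So the least-cost plan costs $3.64.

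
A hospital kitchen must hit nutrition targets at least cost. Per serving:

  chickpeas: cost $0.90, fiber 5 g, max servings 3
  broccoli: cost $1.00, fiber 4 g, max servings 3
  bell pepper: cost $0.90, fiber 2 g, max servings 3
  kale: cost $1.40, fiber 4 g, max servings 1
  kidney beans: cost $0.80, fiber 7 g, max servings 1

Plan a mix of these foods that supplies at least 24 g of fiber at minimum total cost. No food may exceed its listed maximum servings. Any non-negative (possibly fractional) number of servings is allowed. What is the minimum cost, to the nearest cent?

$4.00

Cost per g of fiber: kidney beans $0.1143, chickpeas $0.1800, broccoli $0.2500, kale $0.3500, bell pepper $0.4500.
Take 1 serving of kidney beans: +7.0 g fiber for $0.80 (total $0.80, still need 17.0 g).
Take 3 servings of chickpeas: +15.0 g fiber for $2.70 (total $3.50, still need 2.0 g).
Take 0.5 servings of broccoli: +2.0 g fiber for $0.50 (total $4.00, still need 0.0 g).
Filling from the cheapest source first is optimal under one linear minimum: $4.00.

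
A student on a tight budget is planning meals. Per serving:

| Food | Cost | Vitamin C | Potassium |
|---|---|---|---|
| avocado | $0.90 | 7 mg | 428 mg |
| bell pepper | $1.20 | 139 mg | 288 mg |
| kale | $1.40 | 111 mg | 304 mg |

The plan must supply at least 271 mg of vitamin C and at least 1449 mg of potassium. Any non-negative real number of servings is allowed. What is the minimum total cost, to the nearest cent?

$4.14

avocado only: max(271/7, 1449/428) = 38.71 servings → $34.84.
bell pepper only: max(271/139, 1449/288) = 5.031 servings → $6.04.
kale only: max(271/111, 1449/304) = 4.766 servings → $6.67.
avocado + bell pepper with both tight: 2.146 servings and 1.842 servings → $4.14.
avocado + kale with both tight: 1.729 servings and 2.332 servings → $4.82.
bell pepper + kale: intersection lies outside the first quadrant.
So the least-cost plan costs $4.14.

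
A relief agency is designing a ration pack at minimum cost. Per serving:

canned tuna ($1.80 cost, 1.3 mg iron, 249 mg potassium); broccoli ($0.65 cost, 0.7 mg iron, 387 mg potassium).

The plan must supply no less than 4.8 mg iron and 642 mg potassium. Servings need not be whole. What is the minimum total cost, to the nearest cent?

$4.46

Minimising a linear cost over {iron ≥ 4.8, potassium ≥ 642, servings ≥ 0} — the optimum is at a vertex, using one or two foods.
canned tuna only: max(4.8/1.3, 642/249) = 3.692 servings → $6.65.
broccoli only: max(4.8/0.7, 642/387) = 6.857 servings → $4.46.
canned tuna + broccoli: intersection lies outside the first quadrant.
Cheapest feasible corner: $4.46.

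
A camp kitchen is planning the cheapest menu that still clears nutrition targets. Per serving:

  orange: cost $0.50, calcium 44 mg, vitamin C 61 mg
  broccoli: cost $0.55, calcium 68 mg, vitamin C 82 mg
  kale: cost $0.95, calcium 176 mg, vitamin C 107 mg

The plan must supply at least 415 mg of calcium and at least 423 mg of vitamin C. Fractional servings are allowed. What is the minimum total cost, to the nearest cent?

Compare the cost at each extreme point of the feasible region.
orange only: max(415/44, 423/61) = 9.432 servings → $4.72.
broccoli only: max(415/68, 423/82) = 6.103 servings → $3.36.
kale only: max(415/176, 423/107) = 3.953 servings → $3.76.
orange + broccoli: the both-tight solution has a negative serving — not a feasible corner.
orange + kale with both tight: 4.984 servings and 1.112 servings → $3.55.
broccoli + kale with both tight: 4.198 servings and 0.7359 servings → $3.01.
Cheapest feasible corner: $3.01.

$3.01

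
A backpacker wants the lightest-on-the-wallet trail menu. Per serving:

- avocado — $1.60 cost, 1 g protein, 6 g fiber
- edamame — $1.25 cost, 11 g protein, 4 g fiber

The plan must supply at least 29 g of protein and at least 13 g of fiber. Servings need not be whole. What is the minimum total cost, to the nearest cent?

With two linear requirements the optimum uses one or two foods; enumerate the corners.
avocado only: max(29/1, 13/6) = 29 servings → $46.40.
edamame only: max(29/11, 13/4) = 3.25 servings → $4.06.
avocado + edamame with both tight: 0.4355 servings and 2.597 servings → $3.94.
Cheapest feasible corner: $3.94.

$3.94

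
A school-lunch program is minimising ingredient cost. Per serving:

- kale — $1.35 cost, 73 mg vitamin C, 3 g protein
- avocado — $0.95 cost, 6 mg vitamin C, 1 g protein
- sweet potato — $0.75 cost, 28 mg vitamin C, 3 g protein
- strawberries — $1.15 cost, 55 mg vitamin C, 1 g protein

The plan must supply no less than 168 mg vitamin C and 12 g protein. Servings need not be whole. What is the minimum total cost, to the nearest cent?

$3.75

A basic optimal solution has at most two foods positive. Try each food alone and each pair with both targets met exactly.
kale only: max(168/73, 12/3) = 4 servings → $5.40.
avocado only: max(168/6, 12/1) = 28 servings → $26.60.
sweet potato only: max(168/28, 12/3) = 6 servings → $4.50.
strawberries only: max(168/55, 12/1) = 12 servings → $13.80.
kale + avocado with both tight: 1.745 servings and 6.764 servings → $8.78.
kale + sweet potato with both tight: 1.244 servings and 2.756 servings → $3.75.
kale + strawberries: intersection lies outside the first quadrant.
avocado + sweet potato: the both-tight solution has a negative serving — not a feasible corner.
avocado + strawberries with both tight: 10.04 servings and 1.959 servings → $11.79.
sweet potato + strawberries with both tight: 3.591 servings and 1.226 servings → $4.10.
Cheapest feasible corner: $3.75.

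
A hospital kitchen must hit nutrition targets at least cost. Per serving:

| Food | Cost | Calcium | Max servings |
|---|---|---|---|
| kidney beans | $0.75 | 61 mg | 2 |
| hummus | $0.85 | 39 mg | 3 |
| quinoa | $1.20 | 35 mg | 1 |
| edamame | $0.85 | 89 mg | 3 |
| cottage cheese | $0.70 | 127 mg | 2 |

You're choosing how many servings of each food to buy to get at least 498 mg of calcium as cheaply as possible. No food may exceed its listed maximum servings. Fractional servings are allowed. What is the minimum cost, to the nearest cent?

Cost per mg of calcium: cottage cheese $0.0055, edamame $0.0096, kidney beans $0.0123, hummus $0.0218, quinoa $0.0343.
Take 2 servings of cottage cheese: +254.0 mg calcium for $1.40 (total $1.40, still need 244.0 mg).
Take 2.742 servings of edamame: +244.0 mg calcium for $2.33 (total $3.73, still need 0.0 mg).
Filling from the cheapest source first is optimal under one linear minimum: $3.73.

$3.73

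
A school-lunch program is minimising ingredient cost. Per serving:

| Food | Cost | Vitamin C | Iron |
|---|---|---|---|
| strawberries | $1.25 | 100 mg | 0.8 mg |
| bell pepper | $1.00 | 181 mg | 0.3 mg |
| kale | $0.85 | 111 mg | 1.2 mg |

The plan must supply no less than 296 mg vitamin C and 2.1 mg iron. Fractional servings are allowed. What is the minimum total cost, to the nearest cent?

Minimising a linear cost over {vitamin C ≥ 296, iron ≥ 2.1, servings ≥ 0} — the optimum is at a vertex, using one or two foods.
strawberries only: max(296/100, 2.1/0.8) = 2.96 servings → $3.70.
bell pepper only: max(296/181, 2.1/0.3) = 7 servings → $7.00.
kale only: max(296/111, 2.1/1.2) = 2.667 servings → $2.27.
strawberries + bell pepper with both tight: 2.537 servings and 0.2334 servings → $3.41.
strawberries + kale: the both-tight solution has a negative serving — not a feasible corner.
bell pepper + kale with both tight: 0.6639 servings and 1.584 servings → $2.01.
Cheapest feasible corner: $2.01.

$2.01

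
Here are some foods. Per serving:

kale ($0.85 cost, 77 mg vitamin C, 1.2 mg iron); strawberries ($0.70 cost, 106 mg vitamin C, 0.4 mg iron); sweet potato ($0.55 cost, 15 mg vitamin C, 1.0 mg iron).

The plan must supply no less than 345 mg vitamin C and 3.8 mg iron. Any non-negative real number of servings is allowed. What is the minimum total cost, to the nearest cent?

kale only: max(345/77, 3.8/1.2) = 4.481 servings → $3.81.
strawberries only: max(345/106, 3.8/0.4) = 9.5 servings → $6.65.
sweet potato only: max(345/15, 3.8/1.0) = 23 servings → $12.65.
kale + strawberries with both tight: 2.747 servings and 1.259 servings → $3.22.
kale + sweet potato: intersection lies outside the first quadrant.
strawberries + sweet potato with both tight: 2.88 servings and 2.648 servings → $3.47.
The minimum over all feasible corners is $3.22.

$3.22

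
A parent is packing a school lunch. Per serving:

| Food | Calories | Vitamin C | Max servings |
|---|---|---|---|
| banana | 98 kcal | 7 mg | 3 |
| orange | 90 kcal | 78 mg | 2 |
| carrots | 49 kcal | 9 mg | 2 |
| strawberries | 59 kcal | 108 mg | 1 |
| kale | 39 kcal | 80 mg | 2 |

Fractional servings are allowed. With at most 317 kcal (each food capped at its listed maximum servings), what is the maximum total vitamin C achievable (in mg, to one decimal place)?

Vitamin C per kcal: kale 2.051, strawberries 1.831, orange 0.8667, carrots 0.1837, banana 0.07143.
Take 2 servings of kale: uses 78 kcal, +160.0 mg vitamin C (running total 160.0 mg).
Take 1 serving of strawberries: uses 59 kcal, +108.0 mg vitamin C (running total 268.0 mg).
Take 2 servings of orange: uses 180 kcal, +156.0 mg vitamin C (running total 424.0 mg).
Greedy by best ratio exhausts the calories allowance optimally: 424.0 mg.

424.0 mg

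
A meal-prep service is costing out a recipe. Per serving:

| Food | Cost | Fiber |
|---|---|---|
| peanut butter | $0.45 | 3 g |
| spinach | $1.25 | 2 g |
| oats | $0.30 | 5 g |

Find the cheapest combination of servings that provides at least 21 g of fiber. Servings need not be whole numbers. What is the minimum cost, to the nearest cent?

$1.26

Cost per g of fiber: oats $0.0600, peanut butter $0.1500, spinach $0.6250.
With no serving limits, use only oats: 21 g / 5 g = 4.2 servings × $0.30 = $1.26.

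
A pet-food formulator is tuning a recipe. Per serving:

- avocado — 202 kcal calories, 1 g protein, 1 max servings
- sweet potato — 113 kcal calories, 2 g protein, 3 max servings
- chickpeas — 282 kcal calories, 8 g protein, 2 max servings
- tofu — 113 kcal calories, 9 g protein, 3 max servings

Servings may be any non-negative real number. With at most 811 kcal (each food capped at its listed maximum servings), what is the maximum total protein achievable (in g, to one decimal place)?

Protein per kcal: tofu 0.07965, chickpeas 0.02837, sweet potato 0.0177, avocado 0.00495.
Take 3 servings of tofu: uses 339 kcal, +27.0 g protein (running total 27.0 g).
Take 1.674 servings of chickpeas: uses 472 kcal, +13.4 g protein (running total 40.4 g).
Greedy by best ratio exhausts the calories allowance optimally: 40.4 g.

40.4 g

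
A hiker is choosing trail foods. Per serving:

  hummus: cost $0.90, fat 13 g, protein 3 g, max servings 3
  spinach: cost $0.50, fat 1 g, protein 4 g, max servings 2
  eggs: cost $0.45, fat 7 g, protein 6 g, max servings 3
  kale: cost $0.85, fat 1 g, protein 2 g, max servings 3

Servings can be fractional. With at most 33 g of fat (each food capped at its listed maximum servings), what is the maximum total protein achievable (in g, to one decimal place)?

Protein per g fat: spinach 4, kale 2, eggs 0.8571, hummus 0.2308.
Take 2 servings of spinach: uses 2 g fat, +8.0 g protein (running total 8.0 g).
Take 3 servings of kale: uses 3 g fat, +6.0 g protein (running total 14.0 g).
Take 3 servings of eggs: uses 21 g fat, +18.0 g protein (running total 32.0 g).
Take 0.5385 servings of hummus: uses 7 g fat, +1.6 g protein (running total 33.6 g).
Filling greedily by protein-per-g fat is optimal for one linear limit, giving 33.6 g.

33.6 g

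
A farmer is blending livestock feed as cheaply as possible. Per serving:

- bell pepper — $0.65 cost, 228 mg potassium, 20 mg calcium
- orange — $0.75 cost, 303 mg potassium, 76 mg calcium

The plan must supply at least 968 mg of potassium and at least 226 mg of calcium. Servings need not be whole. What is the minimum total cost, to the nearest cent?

Compare the cost at each extreme point of the feasible region.
bell pepper only: max(968/228, 226/20) = 11.3 servings → $7.34.
orange only: max(968/303, 226/76) = 3.195 servings → $2.40.
bell pepper + orange with both tight: 0.4517 servings and 2.855 servings → $2.43.
The minimum over all feasible corners is $2.40.

$2.40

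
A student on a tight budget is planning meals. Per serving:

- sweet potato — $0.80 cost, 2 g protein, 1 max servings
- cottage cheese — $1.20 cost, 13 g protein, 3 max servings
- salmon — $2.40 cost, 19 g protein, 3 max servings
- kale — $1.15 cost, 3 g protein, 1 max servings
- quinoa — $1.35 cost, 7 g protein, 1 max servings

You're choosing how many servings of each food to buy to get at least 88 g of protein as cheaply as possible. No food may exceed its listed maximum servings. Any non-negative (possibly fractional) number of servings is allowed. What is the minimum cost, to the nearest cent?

$9.79

Cost per g of protein: cottage cheese $0.0923, salmon $0.1263, quinoa $0.1929, kale $0.3833, sweet potato $0.4000.
Take 3 servings of cottage cheese: +39.0 g protein for $3.60 (total $3.60, still need 49.0 g).
Take 2.579 servings of salmon: +49.0 g protein for $6.19 (total $9.79, still need 0.0 g).
Filling from the cheapest source first is optimal under one linear minimum: $9.79.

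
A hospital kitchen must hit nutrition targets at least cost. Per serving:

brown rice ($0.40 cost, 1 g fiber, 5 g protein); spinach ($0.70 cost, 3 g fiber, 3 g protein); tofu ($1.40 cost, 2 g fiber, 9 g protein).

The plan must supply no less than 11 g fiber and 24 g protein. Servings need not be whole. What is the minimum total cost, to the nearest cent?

$3.11

The cheapest plan sits at a corner of the feasible region — with two constraints it uses at most two foods.
brown rice only: max(11/1, 24/5) = 11 servings → $4.40.
spinach only: max(11/3, 24/3) = 8 servings → $5.60.
tofu only: max(11/2, 24/9) = 5.5 servings → $7.70.
brown rice + spinach with both tight: 3.25 servings and 2.583 servings → $3.11.
brown rice + tofu: the both-tight solution has a negative serving — not a feasible corner.
spinach + tofu with both tight: 2.429 servings and 1.857 servings → $4.30.
The minimum over all feasible corners is $3.11.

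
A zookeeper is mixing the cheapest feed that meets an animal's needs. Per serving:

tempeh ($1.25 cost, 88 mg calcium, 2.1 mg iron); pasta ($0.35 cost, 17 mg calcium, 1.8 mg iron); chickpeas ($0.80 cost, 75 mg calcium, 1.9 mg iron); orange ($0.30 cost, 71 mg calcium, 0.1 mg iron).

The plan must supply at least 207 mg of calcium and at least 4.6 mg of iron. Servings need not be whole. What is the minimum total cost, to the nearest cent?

tempeh only: max(207/88, 4.6/2.1) = 2.352 servings → $2.94.
pasta only: max(207/17, 4.6/1.8) = 12.18 servings → $4.26.
chickpeas only: max(207/75, 4.6/1.9) = 2.76 servings → $2.21.
orange only: max(207/71, 4.6/0.1) = 46 servings → $13.80.
tempeh + pasta: intersection lies outside the first quadrant.
tempeh + chickpeas: the both-tight solution has a negative serving — not a feasible corner.
tempeh + orange with both tight: 2.18 servings and 0.2131 servings → $2.79.
pasta + chickpeas: intersection lies outside the first quadrant.
pasta + orange with both tight: 2.426 servings and 2.335 servings → $1.55.
chickpeas + orange with both tight: 2.401 servings and 0.3791 servings → $2.03.
So the least-cost plan costs $1.55.

$1.55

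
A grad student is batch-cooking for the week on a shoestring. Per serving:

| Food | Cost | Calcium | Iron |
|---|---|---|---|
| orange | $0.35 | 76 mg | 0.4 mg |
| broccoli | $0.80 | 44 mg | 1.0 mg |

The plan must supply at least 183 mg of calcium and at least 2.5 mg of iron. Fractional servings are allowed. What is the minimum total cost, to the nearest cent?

A basic optimal solution has at most two foods positive. Try each food alone and each pair with both targets met exactly.
orange only: max(183/76, 2.5/0.4) = 6.25 servings → $2.19.
broccoli only: max(183/44, 2.5/1.0) = 4.159 servings → $3.33.
orange + broccoli with both tight: 1.25 servings and 2 servings → $2.04.
Cheapest feasible corner: $2.04.

$2.04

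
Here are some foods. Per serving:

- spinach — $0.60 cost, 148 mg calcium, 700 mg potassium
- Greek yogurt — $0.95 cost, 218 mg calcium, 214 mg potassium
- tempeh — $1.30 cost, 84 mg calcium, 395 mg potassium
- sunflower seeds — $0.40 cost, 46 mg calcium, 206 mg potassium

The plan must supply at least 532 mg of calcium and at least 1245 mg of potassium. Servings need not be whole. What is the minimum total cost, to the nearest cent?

$2.16

Two binding constraints pin down two serving amounts, so the optimal mix uses at most two foods. The candidates are each food alone (scaled to the tighter of calcium/potassium) and each pair with both constraints tight.
spinach only: max(532/148, 1245/700) = 3.595 servings → $2.16.
Greek yogurt only: max(532/218, 1245/214) = 5.818 servings → $5.53.
tempeh only: max(532/84, 1245/395) = 6.333 servings → $8.23.
sunflower seeds only: max(532/46, 1245/206) = 11.57 servings → $4.63.
spinach + Greek yogurt with both tight: 1.303 servings and 1.556 servings → $2.26.
spinach + tempeh with both targets exact would need a negative amount; discard.
spinach + sunflower seeds with both targets exact would need a negative amount; discard.
Greek yogurt + tempeh with both tight: 1.549 servings and 2.313 servings → $4.48.
Greek yogurt + sunflower seeds with both tight: 1.492 servings and 4.494 servings → $3.21.
tempeh + sunflower seeds with both targets exact would need a negative amount; discard.
Cheapest feasible corner: $2.16.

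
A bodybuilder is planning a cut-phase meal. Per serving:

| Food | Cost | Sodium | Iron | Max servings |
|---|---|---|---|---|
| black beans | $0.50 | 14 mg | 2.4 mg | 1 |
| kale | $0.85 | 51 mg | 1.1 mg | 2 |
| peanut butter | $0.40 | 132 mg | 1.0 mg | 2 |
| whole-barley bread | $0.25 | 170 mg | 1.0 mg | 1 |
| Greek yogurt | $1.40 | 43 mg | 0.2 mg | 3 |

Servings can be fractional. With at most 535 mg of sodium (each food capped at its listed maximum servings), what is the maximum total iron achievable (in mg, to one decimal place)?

7.5 mg

Iron per mg sodium: black beans 0.1714, kale 0.02157, peanut butter 0.007576, whole-barley bread 0.005882, Greek yogurt 0.004651.
Take 1 serving of black beans: uses 14 mg sodium, +2.4 mg iron (running total 2.4 mg).
Take 2 servings of kale: uses 102 mg sodium, +2.2 mg iron (running total 4.6 mg).
Take 2 servings of peanut butter: uses 264 mg sodium, +2.0 mg iron (running total 6.6 mg).
Take 0.9118 servings of whole-barley bread: uses 155 mg sodium, +0.9 mg iron (running total 7.5 mg).
Filling greedily by iron-per-mg sodium is optimal for one linear limit, giving 7.5 mg.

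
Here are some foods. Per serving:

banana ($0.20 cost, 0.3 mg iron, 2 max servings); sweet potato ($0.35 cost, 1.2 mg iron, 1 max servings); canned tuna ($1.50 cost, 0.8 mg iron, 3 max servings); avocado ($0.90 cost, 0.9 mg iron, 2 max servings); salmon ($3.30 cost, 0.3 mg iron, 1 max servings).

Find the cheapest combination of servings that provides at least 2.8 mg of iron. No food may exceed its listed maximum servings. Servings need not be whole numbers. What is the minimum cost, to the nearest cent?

$1.75

Cost per mg of iron: sweet potato $0.2917, banana $0.6667, avocado $1.0000, canned tuna $1.8750, salmon $11.0000.
Take 1 serving of sweet potato: +1.2 mg iron for $0.35 (total $0.35, still need 1.6 mg).
Take 2 servings of banana: +0.6 mg iron for $0.40 (total $0.75, still need 1.0 mg).
Take 1.111 servings of avocado: +1.0 mg iron for $1.00 (total $1.75, still need 0.0 mg).
Filling from the cheapest source first is optimal under one linear minimum: $1.75.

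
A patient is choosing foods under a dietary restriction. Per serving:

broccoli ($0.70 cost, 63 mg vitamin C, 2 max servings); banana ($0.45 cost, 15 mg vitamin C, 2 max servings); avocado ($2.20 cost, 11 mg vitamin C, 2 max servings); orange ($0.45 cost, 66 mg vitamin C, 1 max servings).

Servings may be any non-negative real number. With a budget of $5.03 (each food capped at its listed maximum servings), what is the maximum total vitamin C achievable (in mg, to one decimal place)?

233.4 mg

Vitamin C per dollar: orange 146.7, broccoli 90, banana 33.33, avocado 5.
Take 1 serving of orange: spends $0.45, +66.0 mg vitamin C (running total 66.0 mg).
Take 2 servings of broccoli: spends $1.40, +126.0 mg vitamin C (running total 192.0 mg).
Take 2 servings of banana: spends $0.90, +30.0 mg vitamin C (running total 222.0 mg).
Take 1.036 servings of avocado: spends $2.28, +11.4 mg vitamin C (running total 233.4 mg).
Filling greedily by vitamin C-per-dollar is optimal for one linear limit, giving 233.4 mg.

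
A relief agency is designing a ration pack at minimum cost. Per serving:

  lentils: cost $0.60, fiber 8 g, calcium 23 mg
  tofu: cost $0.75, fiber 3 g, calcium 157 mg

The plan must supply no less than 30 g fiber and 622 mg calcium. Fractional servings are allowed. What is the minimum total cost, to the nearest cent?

For a min-cost LP with two ≥-constraints, a basic feasible solution has at most two positive variables.
lentils only: max(30/8, 622/23) = 27.04 servings → $16.23.
tofu only: max(30/3, 622/157) = 10 servings → $7.50.
lentils + tofu with both tight: 2.396 servings and 3.611 servings → $4.15.
Cheapest feasible corner: $4.15.

$4.15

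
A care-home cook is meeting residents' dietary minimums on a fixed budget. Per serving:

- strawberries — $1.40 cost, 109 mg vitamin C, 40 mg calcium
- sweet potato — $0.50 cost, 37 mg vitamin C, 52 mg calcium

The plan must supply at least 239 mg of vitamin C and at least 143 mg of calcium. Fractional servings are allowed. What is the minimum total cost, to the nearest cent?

$3.11

Two binding constraints pin down two serving amounts, so the optimal mix uses at most two foods. The candidates are each food alone (scaled to the tighter of vitamin C/calcium) and each pair with both constraints tight.
strawberries only: max(239/109, 143/40) = 3.575 servings → $5.00.
sweet potato only: max(239/37, 143/52) = 6.459 servings → $3.23.
strawberries + sweet potato with both tight: 1.704 servings and 1.439 servings → $3.11.
Cheapest feasible corner: $3.11.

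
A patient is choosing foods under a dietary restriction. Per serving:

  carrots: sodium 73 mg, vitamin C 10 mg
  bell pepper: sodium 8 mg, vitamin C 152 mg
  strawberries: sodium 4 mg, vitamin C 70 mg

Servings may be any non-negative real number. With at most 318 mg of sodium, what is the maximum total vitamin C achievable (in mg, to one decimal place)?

Vitamin C per mg sodium: bell pepper 19, strawberries 17.5, carrots 0.137.
With no serving limits, spend the whole sodium allowance on bell pepper: 318 mg / 8 mg × 152 mg = 6042.0 mg.

6042.0 mg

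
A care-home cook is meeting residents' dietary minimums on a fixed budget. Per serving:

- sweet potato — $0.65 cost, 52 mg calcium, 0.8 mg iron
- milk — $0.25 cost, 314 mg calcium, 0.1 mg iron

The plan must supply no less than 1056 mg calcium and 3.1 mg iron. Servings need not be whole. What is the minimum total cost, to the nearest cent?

Check every corner: each single food scaled to meet both minima, and each pair solved so both constraints bind.
sweet potato only: max(1056/52, 3.1/0.8) = 20.31 servings → $13.20.
milk only: max(1056/314, 3.1/0.1) = 31 servings → $7.75.
sweet potato + milk with both tight: 3.528 servings and 2.779 servings → $2.99.
The minimum over all feasible corners is $2.99.

$2.99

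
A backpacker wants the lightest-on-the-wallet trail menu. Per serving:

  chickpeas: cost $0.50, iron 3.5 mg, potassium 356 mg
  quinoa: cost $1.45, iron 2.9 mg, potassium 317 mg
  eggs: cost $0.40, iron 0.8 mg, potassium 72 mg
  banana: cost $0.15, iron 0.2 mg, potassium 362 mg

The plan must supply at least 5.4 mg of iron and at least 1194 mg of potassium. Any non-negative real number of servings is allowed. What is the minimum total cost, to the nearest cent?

$1.00

chickpeas only: max(5.4/3.5, 1194/356) = 3.354 servings → $1.68.
quinoa only: max(5.4/2.9, 1194/317) = 3.767 servings → $5.46.
eggs only: max(5.4/0.8, 1194/72) = 16.58 servings → $6.63.
banana only: max(5.4/0.2, 1194/362) = 27 servings → $4.05.
chickpeas + quinoa: the both-tight solution has a negative serving — not a feasible corner.
chickpeas + eggs: the both-tight solution has a negative serving — not a feasible corner.
chickpeas + banana with both tight: 1.435 servings and 1.887 servings → $1.00.
quinoa + eggs: the both-tight solution has a negative serving — not a feasible corner.
quinoa + banana with both tight: 1.74 servings and 1.775 servings → $2.79.
eggs + banana with both tight: 6.235 servings and 2.058 servings → $2.80.
The minimum over all feasible corners is $1.00.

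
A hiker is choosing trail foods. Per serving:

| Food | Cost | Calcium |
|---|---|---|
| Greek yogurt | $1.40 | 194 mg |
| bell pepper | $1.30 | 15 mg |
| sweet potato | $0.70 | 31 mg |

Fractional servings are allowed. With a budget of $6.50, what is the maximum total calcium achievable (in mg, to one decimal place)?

Calcium per dollar: Greek yogurt 138.6, sweet potato 44.29, bell pepper 11.54.
With no serving limits, spend the whole cost allowance on Greek yogurt: $6.50 / $1.40 × 194 mg = 900.7 mg.

900.7 mg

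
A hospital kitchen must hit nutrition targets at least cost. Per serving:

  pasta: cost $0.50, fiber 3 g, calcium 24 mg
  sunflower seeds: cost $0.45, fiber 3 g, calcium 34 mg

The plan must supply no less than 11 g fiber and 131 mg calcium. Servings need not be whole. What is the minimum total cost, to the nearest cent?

With two linear requirements the optimum uses one or two foods; enumerate the corners.
pasta only: max(11/3, 131/24) = 5.458 servings → $2.73.
sunflower seeds only: max(11/3, 131/34) = 3.853 servings → $1.73.
pasta + sunflower seeds: intersection lies outside the first quadrant.
Cheapest feasible corner: $1.73.

$1.73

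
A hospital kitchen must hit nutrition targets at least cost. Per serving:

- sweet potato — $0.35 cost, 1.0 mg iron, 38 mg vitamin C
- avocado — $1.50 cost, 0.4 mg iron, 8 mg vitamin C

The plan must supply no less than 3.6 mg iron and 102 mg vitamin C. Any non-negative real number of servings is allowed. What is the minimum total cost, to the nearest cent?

A basic optimal solution has at most two foods positive. Try each food alone and each pair with both targets met exactly.
sweet potato only: max(3.6/1.0, 102/38) = 3.6 servings → $1.26.
avocado only: max(3.6/0.4, 102/8) = 12.75 servings → $19.12.
sweet potato + avocado with both tight: 1.667 servings and 4.833 servings → $7.83.
Cheapest feasible corner: $1.26.

$1.26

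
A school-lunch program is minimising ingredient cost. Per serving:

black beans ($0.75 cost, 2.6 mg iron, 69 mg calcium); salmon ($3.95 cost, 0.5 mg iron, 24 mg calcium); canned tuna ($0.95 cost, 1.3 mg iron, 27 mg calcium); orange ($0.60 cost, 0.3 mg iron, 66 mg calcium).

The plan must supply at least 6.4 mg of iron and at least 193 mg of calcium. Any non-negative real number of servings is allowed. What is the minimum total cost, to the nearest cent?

$2.05

Two binding constraints pin down two serving amounts, so the optimal mix uses at most two foods. The candidates are each food alone (scaled to the tighter of iron/calcium) and each pair with both constraints tight.
black beans only: max(6.4/2.6, 193/69) = 2.797 servings → $2.10.
salmon only: max(6.4/0.5, 193/24) = 12.8 servings → $50.56.
canned tuna only: max(6.4/1.3, 193/27) = 7.148 servings → $6.79.
orange only: max(6.4/0.3, 193/66) = 21.33 servings → $12.80.
black beans + salmon with both tight: 2.047 servings and 2.158 servings → $10.06.
black beans + canned tuna with both targets exact would need a negative amount; discard.
black beans + orange with both tight: 2.416 servings and 0.3989 servings → $2.05.
salmon + canned tuna with both tight: 4.412 servings and 3.226 servings → $20.49.
salmon + orange with both targets exact would need a negative amount; discard.
canned tuna + orange with both tight: 4.691 servings and 1.005 servings → $5.06.
Cheapest feasible corner: $2.05.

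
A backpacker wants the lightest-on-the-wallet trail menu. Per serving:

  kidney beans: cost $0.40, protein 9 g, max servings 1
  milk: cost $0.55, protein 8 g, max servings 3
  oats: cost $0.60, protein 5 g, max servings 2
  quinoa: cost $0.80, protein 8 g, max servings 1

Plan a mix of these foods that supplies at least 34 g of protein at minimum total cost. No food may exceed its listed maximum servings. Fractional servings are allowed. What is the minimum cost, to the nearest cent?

$2.15

Cost per g of protein: kidney beans $0.0444, milk $0.0688, quinoa $0.1000, oats $0.1200.
Take 1 serving of kidney beans: +9.0 g protein for $0.40 (total $0.40, still need 25.0 g).
Take 3 servings of milk: +24.0 g protein for $1.65 (total $2.05, still need 1.0 g).
Take 0.125 servings of quinoa: +1.0 g protein for $0.10 (total $2.15, still need 0.0 g).
Filling from the cheapest source first is optimal under one linear minimum: $2.15.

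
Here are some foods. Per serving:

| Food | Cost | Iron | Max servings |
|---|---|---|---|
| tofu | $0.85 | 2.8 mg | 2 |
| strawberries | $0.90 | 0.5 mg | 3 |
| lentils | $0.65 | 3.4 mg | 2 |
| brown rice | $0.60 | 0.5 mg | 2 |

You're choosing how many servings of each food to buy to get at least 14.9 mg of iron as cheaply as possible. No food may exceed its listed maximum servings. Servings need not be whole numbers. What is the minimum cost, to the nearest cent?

$6.90

Cost per mg of iron: lentils $0.1912, tofu $0.3036, brown rice $1.2000, strawberries $1.8000.
Take 2 servings of lentils: +6.8 mg iron for $1.30 (total $1.30, still need 8.1 mg).
Take 2 servings of tofu: +5.6 mg iron for $1.70 (total $3.00, still need 2.5 mg).
Take 2 servings of brown rice: +1.0 mg iron for $1.20 (total $4.20, still need 1.5 mg).
Take 3 servings of strawberries: +1.5 mg iron for $2.70 (total $6.90, still need 0.0 mg).
Filling from the cheapest source first is optimal under one linear minimum: $6.90.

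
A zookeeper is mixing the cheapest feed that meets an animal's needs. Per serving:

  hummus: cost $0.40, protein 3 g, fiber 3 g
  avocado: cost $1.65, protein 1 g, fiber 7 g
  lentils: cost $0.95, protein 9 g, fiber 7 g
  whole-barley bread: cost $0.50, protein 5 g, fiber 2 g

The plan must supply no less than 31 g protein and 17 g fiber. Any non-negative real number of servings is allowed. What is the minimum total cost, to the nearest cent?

$3.17

hummus only: max(31/3, 17/3) = 10.33 servings → $4.13.
avocado only: max(31/1, 17/7) = 31 servings → $51.15.
lentils only: max(31/9, 17/7) = 3.444 servings → $3.27.
whole-barley bread only: max(31/5, 17/2) = 8.5 servings → $4.25.
hummus + avocado: the both-tight solution has a negative serving — not a feasible corner.
hummus + lentils with both targets exact would need a negative amount; discard.
hummus + whole-barley bread with both tight: 2.556 servings and 4.667 servings → $3.36.
avocado + lentils: intersection lies outside the first quadrant.
avocado + whole-barley bread with both tight: 0.697 servings and 6.061 servings → $4.18.
lentils + whole-barley bread with both tight: 1.353 servings and 3.765 servings → $3.17.
The minimum over all feasible corners is $3.17.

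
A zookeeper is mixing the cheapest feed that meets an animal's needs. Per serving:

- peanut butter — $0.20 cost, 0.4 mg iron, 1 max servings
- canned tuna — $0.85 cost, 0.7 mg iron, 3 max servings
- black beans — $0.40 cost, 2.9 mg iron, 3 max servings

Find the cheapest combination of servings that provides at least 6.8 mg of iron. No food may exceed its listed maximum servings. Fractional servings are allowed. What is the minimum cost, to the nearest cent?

$0.94

Cost per mg of iron: black beans $0.1379, peanut butter $0.5000, canned tuna $1.2143.
Take 2.345 servings of black beans: +6.8 mg iron for $0.94 (total $0.94, still need 0.0 mg).
Filling from the cheapest source first is optimal under one linear minimum: $0.94.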